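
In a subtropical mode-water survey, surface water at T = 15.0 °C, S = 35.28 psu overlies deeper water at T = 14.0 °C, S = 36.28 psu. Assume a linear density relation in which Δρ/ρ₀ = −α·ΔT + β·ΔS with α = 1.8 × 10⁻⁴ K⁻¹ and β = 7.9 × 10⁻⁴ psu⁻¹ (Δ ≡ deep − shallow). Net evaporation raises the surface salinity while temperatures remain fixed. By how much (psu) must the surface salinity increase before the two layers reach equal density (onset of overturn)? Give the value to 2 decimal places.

Neutral buoyancy requires −α(T_deep − T_surf) + β(S_deep − S_surf′) = 0.
S_surf′ = S_deep − (α/β)·ΔT = 36.28 − (1.8 × 10⁻⁴/7.9 × 10⁻⁴)·(-1.0) = 36.5078 psu.
Increase required: 36.5078 − 35.28 = 1.2278 psu.

1.23 psu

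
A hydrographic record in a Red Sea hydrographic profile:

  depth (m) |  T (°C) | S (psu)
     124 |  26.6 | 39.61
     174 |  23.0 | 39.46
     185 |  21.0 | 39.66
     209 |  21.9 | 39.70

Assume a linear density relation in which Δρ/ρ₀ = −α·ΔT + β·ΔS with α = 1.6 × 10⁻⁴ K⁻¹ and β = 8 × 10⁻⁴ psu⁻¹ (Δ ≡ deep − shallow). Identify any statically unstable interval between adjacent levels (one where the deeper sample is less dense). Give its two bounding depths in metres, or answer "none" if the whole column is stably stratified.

Evaluate Δρ/ρ₀ = −αΔT + βΔS across each adjacent pair:
  124–174 m: −αΔT+βΔS = −(1.6 × 10⁻⁴)(-3.6)+(8 × 10⁻⁴)(-0.15) = 4.6 × 10⁻⁴ → stable
  174–185 m: −αΔT+βΔS = −(1.6 × 10⁻⁴)(-2.0)+(8 × 10⁻⁴)(+0.20) = 4.8 × 10⁻⁴ → stable
  185–209 m: −αΔT+βΔS = −(1.6 × 10⁻⁴)(+0.9)+(8 × 10⁻⁴)(+0.04) = -1.1 × 10⁻⁴ → UNSTABLE
The 185–209 m interval has Δρ < 0: lighter water underlies denser water.

185–209 m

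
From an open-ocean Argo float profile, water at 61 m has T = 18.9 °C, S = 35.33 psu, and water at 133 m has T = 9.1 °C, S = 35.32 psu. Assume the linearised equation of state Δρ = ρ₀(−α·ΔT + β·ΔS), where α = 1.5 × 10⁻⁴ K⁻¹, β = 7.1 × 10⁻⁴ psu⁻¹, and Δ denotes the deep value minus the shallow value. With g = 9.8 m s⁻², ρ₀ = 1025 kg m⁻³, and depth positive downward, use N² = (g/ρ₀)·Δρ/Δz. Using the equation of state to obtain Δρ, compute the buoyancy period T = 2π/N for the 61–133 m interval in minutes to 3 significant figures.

ΔT = -9.8 K, ΔS = -0.01 psu (deep − shallow).
Δρ/ρ₀ = −αΔT + βΔS = 1.47 × 10⁻³ − 7.10 × 10⁻⁶ = 1.4629 × 10⁻³, so Δρ ≈ 1.499 kg m⁻³.
N² = (g/ρ₀)·Δρ/Δz = g·(Δρ/ρ₀)/Δz = 9.8 × 1.4629 × 10⁻³ / 72 = 1.9912 × 10⁻⁴ s⁻².
N = √(1.9912 × 10⁻⁴) = 0.014111 rad s⁻¹ → T = 2π/N = 445.27 s = 7.4212 min ≈ 7.42 min.

7.42 min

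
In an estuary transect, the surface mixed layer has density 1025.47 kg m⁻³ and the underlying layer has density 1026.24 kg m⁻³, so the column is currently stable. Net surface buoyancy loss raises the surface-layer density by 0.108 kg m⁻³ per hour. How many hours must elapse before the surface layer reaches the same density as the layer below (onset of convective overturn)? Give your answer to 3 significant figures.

Density deficit of the surface layer: 1026.24 − 1025.47 = 0.77 kg m⁻³.
Required change = 0.77 / 0.108 = 7.13 hours.

7.13 hours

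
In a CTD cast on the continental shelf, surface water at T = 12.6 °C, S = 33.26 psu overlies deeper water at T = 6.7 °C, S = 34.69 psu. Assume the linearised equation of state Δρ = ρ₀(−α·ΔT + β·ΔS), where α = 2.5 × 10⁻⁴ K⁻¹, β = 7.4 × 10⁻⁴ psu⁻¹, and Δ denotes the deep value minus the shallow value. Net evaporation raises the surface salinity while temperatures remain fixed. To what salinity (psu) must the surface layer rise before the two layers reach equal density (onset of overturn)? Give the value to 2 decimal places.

Neutral buoyancy requires −α(T_deep − T_surf) + β(S_deep − S_surf′) = 0.
S_surf′ = S_deep − (α/β)·ΔT = 34.69 − (2.5 × 10⁻⁴/7.4 × 10⁻⁴)·(-5.9) = 36.6832 psu.
Increase required: 36.6832 − 33.26 = 3.4232 psu.

36.68 psu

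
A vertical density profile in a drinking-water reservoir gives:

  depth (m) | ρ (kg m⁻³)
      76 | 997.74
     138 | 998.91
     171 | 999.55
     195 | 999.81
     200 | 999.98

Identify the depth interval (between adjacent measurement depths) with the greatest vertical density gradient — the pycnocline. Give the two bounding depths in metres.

Compute the density gradient over each adjacent pair:
  76–138 m: Δρ/Δz = 1.17/62 = 0.019 kg m⁻⁴
  138–171 m: Δρ/Δz = 0.64/33 = 0.019 kg m⁻⁴
  171–195 m: Δρ/Δz = 0.26/24 = 0.011 kg m⁻⁴
  195–200 m: Δρ/Δz = 0.17/5 = 0.034 kg m⁻⁴
The largest gradient is in the 195–200 m interval — the pycnocline.

195–200 m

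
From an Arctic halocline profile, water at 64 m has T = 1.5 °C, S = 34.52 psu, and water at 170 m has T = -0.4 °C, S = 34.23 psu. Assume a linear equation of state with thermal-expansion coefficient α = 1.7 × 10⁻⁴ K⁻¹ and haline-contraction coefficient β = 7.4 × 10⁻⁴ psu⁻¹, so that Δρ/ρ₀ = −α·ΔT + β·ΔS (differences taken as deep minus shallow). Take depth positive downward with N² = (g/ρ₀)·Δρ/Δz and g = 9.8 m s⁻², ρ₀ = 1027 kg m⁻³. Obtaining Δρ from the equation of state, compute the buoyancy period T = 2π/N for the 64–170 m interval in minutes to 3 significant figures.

ΔT = -1.9 K, ΔS = -0.29 psu (deep − shallow).
Δρ/ρ₀ = −αΔT + βΔS = 3.23 × 10⁻⁴ − 2.146 × 10⁻⁴ = 1.084 × 10⁻⁴, so Δρ ≈ 0.1113 kg m⁻³.
N² = (g/ρ₀)·Δρ/Δz = g·(Δρ/ρ₀)/Δz = 9.8 × 1.084 × 10⁻⁴ / 106 = 1.0022 × 10⁻⁵ s⁻².
N = √(1.0022 × 10⁻⁵) = 3.1658 × 10⁻³ rad s⁻¹ → T = 2π/N = 1.9847 × 10³ s = 33.078 min ≈ 33.1 min.

33.1 min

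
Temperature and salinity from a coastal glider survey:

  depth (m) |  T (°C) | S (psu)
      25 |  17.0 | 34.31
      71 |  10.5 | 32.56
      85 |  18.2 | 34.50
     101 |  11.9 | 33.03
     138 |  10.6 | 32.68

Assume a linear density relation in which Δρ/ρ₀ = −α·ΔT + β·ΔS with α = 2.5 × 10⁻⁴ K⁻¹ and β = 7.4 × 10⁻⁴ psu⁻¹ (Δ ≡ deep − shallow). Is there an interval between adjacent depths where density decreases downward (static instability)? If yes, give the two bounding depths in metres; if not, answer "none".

Evaluate Δρ/ρ₀ = −αΔT + βΔS across each adjacent pair:
  25–71 m: −αΔT+βΔS = −(2.5 × 10⁻⁴)(-6.5)+(7.4 × 10⁻⁴)(-1.75) = 3.3 × 10⁻⁴ → stable
  71–85 m: −αΔT+βΔS = −(2.5 × 10⁻⁴)(+7.7)+(7.4 × 10⁻⁴)(+1.94) = -4.9 × 10⁻⁴ → UNSTABLE
  85–101 m: −αΔT+βΔS = −(2.5 × 10⁻⁴)(-6.3)+(7.4 × 10⁻⁴)(-1.47) = 4.9 × 10⁻⁴ → stable
  101–138 m: −αΔT+βΔS = −(2.5 × 10⁻⁴)(-1.3)+(7.4 × 10⁻⁴)(-0.35) = 6.6 × 10⁻⁵ → stable
The 71–85 m interval has Δρ < 0: lighter water underlies denser water.

71–85 m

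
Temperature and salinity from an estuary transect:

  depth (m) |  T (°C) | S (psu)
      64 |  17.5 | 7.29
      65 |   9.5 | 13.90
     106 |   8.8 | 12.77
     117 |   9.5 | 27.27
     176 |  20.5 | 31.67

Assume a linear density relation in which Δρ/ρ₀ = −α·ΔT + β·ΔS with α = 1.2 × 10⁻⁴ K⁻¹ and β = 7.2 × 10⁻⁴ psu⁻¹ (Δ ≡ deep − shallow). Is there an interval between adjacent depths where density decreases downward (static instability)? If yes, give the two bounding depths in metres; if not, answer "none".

Evaluate Δρ/ρ₀ = −αΔT + βΔS across each adjacent pair:
  64–65 m: −αΔT+βΔS = −(1.2 × 10⁻⁴)(-8.0)+(7.2 × 10⁻⁴)(+6.61) = 5.7 × 10⁻³ → stable
  65–106 m: −αΔT+βΔS = −(1.2 × 10⁻⁴)(-0.7)+(7.2 × 10⁻⁴)(-1.13) = -7.3 × 10⁻⁴ → UNSTABLE
  106–117 m: −αΔT+βΔS = −(1.2 × 10⁻⁴)(+0.7)+(7.2 × 10⁻⁴)(+14.50) = 0.010 → stable
  117–176 m: −αΔT+βΔS = −(1.2 × 10⁻⁴)(+11.0)+(7.2 × 10⁻⁴)(+4.40) = 1.8 × 10⁻³ → stable
The 65–106 m interval has Δρ < 0: lighter water underlies denser water.

65–106 m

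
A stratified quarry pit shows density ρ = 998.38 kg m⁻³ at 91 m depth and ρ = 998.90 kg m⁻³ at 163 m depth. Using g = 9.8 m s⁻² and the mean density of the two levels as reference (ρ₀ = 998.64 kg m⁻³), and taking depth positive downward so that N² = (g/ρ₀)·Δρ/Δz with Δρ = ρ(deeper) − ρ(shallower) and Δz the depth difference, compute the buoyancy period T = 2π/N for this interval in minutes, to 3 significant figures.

Δρ = 998.90 − 998.38 = 0.52 kg m⁻³ over Δz = 163 − 91 = 72 m.
N² = (9.8/998.64) × (0.52/72) = 7.0874 × 10⁻⁵ s⁻².
N = √(7.0874 × 10⁻⁵) = 8.4187 × 10⁻³ rad s⁻¹, so T = 2π/N = 746.34 s = 12.439 min ≈ 12.4 min.

12.4 min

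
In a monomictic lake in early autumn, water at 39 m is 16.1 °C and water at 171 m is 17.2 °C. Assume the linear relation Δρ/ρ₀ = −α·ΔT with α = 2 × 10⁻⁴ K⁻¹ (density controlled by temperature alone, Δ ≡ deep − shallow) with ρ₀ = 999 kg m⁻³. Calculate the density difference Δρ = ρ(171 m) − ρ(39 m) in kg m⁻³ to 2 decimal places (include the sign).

ΔT = +1.1 K, Δρ/ρ₀ = −αΔT = -2.20 × 10⁻⁴.
Δρ = 999 × (-2.20 × 10⁻⁴) = -0.22 kg m⁻³.
Negative Δρ: lighter below, statically unstable.

-0.22 kg m⁻³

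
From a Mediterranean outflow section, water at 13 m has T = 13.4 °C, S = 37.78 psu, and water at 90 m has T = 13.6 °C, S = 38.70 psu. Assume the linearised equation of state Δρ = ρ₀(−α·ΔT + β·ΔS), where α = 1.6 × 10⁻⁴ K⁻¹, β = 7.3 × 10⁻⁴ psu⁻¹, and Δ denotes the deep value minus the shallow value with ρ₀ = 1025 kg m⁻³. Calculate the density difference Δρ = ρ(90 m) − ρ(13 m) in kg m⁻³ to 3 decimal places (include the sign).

ΔT = +0.2 K, ΔS = +0.92 psu (deep − shallow).
Δρ/ρ₀ = −(1.6 × 10⁻⁴)(+0.2) + (7.3 × 10⁻⁴)(+0.92) = 6.396 × 10⁻⁴.
Δρ = 1025 × (6.396 × 10⁻⁴) = +0.656 kg m⁻³.
Positive Δρ: denser below, stable.

+0.656 kg m⁻³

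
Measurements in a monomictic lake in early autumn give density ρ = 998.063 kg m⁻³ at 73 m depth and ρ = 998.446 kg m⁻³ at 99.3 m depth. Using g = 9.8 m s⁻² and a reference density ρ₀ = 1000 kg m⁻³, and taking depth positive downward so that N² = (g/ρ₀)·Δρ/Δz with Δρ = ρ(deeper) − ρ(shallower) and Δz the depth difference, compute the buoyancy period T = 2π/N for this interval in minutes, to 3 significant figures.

Δρ = 998.446 − 998.063 = 0.383 kg m⁻³ over Δz = 99.3 − 73 = 26.3 m.
N² = (9.8/1000) × (0.383/26.3) = 1.4271 × 10⁻⁴ s⁻².
N = √(1.4271 × 10⁻⁴) = 0.011946 rad s⁻¹, so T = 2π/N = 525.97 s = 8.7662 min ≈ 8.77 min.

8.77 min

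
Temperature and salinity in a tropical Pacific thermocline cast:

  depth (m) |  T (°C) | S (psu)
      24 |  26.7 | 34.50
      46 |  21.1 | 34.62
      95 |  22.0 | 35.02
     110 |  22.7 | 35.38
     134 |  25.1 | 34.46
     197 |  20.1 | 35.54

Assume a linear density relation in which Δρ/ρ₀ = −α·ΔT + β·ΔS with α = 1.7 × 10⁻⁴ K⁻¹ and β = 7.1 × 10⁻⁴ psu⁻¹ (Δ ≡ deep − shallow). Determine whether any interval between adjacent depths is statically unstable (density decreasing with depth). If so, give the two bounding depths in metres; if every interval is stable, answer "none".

Evaluate Δρ/ρ₀ = −αΔT + βΔS across each adjacent pair:
  24–46 m: −αΔT+βΔS = −(1.7 × 10⁻⁴)(-5.6)+(7.1 × 10⁻⁴)(+0.12) = 1.0 × 10⁻³ → stable
  46–95 m: −αΔT+βΔS = −(1.7 × 10⁻⁴)(+0.9)+(7.1 × 10⁻⁴)(+0.40) = 1.3 × 10⁻⁴ → stable
  95–110 m: −αΔT+βΔS = −(1.7 × 10⁻⁴)(+0.7)+(7.1 × 10⁻⁴)(+0.36) = 1.4 × 10⁻⁴ → stable
  110–134 m: −αΔT+βΔS = −(1.7 × 10⁻⁴)(+2.4)+(7.1 × 10⁻⁴)(-0.92) = -1.1 × 10⁻³ → UNSTABLE
  134–197 m: −αΔT+βΔS = −(1.7 × 10⁻⁴)(-5.0)+(7.1 × 10⁻⁴)(+1.08) = 1.6 × 10⁻³ → stable
The 110–134 m interval has Δρ < 0: lighter water underlies denser water.

110–134 m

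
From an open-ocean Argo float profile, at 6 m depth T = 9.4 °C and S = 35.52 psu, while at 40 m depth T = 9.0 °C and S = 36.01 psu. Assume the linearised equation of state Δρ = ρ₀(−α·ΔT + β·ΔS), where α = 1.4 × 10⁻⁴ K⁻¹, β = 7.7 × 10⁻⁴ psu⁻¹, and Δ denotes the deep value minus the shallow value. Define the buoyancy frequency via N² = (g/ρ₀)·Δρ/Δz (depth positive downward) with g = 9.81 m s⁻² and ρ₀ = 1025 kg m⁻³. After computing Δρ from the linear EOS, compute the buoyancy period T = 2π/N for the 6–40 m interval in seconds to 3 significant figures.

562 s

ΔT = -0.4 K, ΔS = +0.49 psu (deep − shallow).
Δρ/ρ₀ = −αΔT + βΔS = 5.60 × 10⁻⁵ + 3.773 × 10⁻⁴ = 4.333 × 10⁻⁴, so Δρ ≈ 0.4441 kg m⁻³.
N² = (g/ρ₀)·Δρ/Δz = g·(Δρ/ρ₀)/Δz = 9.81 × 4.333 × 10⁻⁴ / 34 = 1.2502 × 10⁻⁴ s⁻².
N = √(1.2502 × 10⁻⁴) = 0.011181 rad s⁻¹ → T = 2π/N = 561.95 s ≈ 562 s.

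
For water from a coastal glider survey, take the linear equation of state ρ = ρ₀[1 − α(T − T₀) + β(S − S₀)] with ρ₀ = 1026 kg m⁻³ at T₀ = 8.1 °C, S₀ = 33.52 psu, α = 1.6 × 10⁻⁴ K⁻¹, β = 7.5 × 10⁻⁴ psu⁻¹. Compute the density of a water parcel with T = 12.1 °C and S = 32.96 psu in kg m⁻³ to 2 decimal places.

1024.91 kg m⁻³

T − T₀ = +4.0 K, S − S₀ = -0.56 psu.
Bracket = 1 − α·(+4.0) + β·(-0.56) = 1 + (-1.06 × 10⁻³) = 0.9989400.
ρ = 1026 × 0.9989400 = 1024.91 kg m⁻³.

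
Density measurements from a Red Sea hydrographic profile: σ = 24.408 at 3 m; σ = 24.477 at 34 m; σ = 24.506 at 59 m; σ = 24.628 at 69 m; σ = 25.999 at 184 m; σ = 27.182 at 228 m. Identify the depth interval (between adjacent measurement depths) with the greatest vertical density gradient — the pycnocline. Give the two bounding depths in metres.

184–228 m

Compute the density gradient over each adjacent pair:
  3–34 m: Δρ/Δz = 0.069/31 = 2.2 × 10⁻³ kg m⁻⁴
  34–59 m: Δρ/Δz = 0.029/25 = 1.2 × 10⁻³ kg m⁻⁴
  59–69 m: Δρ/Δz = 0.122/10 = 0.012 kg m⁻⁴
  69–184 m: Δρ/Δz = 1.371/115 = 0.012 kg m⁻⁴
  184–228 m: Δρ/Δz = 1.183/44 = 0.027 kg m⁻⁴
The largest gradient is in the 184–228 m interval — the pycnocline.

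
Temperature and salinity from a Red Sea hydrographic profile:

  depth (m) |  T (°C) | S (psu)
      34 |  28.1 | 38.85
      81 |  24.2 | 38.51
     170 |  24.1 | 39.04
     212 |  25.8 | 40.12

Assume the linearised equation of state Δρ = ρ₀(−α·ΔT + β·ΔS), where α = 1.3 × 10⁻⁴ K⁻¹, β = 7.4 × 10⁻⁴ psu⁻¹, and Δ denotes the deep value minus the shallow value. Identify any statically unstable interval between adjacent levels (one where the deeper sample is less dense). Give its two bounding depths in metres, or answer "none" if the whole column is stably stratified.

Evaluate Δρ/ρ₀ = −αΔT + βΔS across each adjacent pair:
  34–81 m: −αΔT+βΔS = −(1.3 × 10⁻⁴)(-3.9)+(7.4 × 10⁻⁴)(-0.34) = 2.6 × 10⁻⁴ → stable
  81–170 m: −αΔT+βΔS = −(1.3 × 10⁻⁴)(-0.1)+(7.4 × 10⁻⁴)(+0.53) = 4.1 × 10⁻⁴ → stable
  170–212 m: −αΔT+βΔS = −(1.3 × 10⁻⁴)(+1.7)+(7.4 × 10⁻⁴)(+1.08) = 5.8 × 10⁻⁴ → stable
Every interval has Δρ > 0: the column is stably stratified throughout.

none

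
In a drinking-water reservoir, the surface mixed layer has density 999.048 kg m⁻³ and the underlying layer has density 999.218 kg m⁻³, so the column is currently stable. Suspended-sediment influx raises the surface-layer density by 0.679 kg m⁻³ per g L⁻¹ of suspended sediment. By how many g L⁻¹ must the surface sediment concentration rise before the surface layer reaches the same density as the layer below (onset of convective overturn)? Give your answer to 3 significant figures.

0.250 g L⁻¹

Density deficit of the surface layer: 999.218 − 999.048 = 0.17 kg m⁻³.
Required change = 0.17 / 0.679 = 0.250 g L⁻¹.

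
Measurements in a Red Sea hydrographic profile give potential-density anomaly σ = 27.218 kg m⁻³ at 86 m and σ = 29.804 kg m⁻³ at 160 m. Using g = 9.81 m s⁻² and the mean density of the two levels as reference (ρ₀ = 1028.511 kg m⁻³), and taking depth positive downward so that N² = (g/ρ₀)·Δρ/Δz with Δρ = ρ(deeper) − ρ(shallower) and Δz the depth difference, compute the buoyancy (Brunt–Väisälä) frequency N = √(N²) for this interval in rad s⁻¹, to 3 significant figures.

0.0183 rad s⁻¹

Δρ = 1029.804 − 1027.218 = 2.586 kg m⁻³ over Δz = 160 − 86 = 74 m.
N² = (9.81/1028.511) × (2.586/74) = 3.3332 × 10⁻⁴ s⁻².
N = √(3.3332 × 10⁻⁴) = 0.018257 rad s⁻¹ ≈ 0.0183 rad s⁻¹.
A positive N² confirms static stability across the interval.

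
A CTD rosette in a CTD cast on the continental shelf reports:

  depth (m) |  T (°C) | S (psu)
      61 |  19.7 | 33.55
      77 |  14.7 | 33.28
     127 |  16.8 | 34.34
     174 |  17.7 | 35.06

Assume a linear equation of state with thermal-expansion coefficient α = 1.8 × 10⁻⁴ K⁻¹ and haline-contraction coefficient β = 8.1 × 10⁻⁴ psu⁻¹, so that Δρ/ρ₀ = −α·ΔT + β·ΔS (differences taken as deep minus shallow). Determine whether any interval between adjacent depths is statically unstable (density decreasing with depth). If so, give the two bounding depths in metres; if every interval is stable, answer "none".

Evaluate Δρ/ρ₀ = −αΔT + βΔS across each adjacent pair:
  61–77 m: −αΔT+βΔS = −(1.8 × 10⁻⁴)(-5.0)+(8.1 × 10⁻⁴)(-0.27) = 6.8 × 10⁻⁴ → stable
  77–127 m: −αΔT+βΔS = −(1.8 × 10⁻⁴)(+2.1)+(8.1 × 10⁻⁴)(+1.06) = 4.8 × 10⁻⁴ → stable
  127–174 m: −αΔT+βΔS = −(1.8 × 10⁻⁴)(+0.9)+(8.1 × 10⁻⁴)(+0.72) = 4.2 × 10⁻⁴ → stable
Every interval has Δρ > 0: the column is stably stratified throughout.

none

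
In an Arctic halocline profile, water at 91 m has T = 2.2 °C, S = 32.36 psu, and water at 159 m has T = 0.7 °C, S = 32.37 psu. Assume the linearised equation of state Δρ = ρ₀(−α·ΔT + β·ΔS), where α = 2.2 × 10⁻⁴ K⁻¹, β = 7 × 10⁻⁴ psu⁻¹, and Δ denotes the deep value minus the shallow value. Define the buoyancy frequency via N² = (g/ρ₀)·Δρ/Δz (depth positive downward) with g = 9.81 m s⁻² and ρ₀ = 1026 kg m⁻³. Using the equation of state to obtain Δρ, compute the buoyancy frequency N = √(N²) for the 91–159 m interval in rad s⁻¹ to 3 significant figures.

6.97 × 10⁻³ rad s⁻¹

ΔT = -1.5 K, ΔS = +0.01 psu (deep − shallow).
Δρ/ρ₀ = −αΔT + βΔS = 3.30 × 10⁻⁴ + 7.00 × 10⁻⁶ = 3.37 × 10⁻⁴, so Δρ ≈ 0.3458 kg m⁻³.
N² = (g/ρ₀)·Δρ/Δz = g·(Δρ/ρ₀)/Δz = 9.81 × 3.37 × 10⁻⁴ / 68 = 4.8617 × 10⁻⁵ s⁻².
N = √(4.8617 × 10⁻⁵) = 6.9726 × 10⁻³ rad s⁻¹ ≈ 6.97 × 10⁻³ rad s⁻¹.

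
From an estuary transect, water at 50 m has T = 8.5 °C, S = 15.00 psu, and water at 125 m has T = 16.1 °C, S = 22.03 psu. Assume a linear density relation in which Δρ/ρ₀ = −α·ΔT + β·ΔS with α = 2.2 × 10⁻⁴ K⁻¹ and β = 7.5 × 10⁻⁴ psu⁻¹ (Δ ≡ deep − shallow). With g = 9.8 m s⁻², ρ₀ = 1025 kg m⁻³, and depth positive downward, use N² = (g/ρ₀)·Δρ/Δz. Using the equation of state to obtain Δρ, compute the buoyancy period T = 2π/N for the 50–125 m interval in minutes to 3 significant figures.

4.83 min

ΔT = +7.6 K, ΔS = +7.03 psu (deep − shallow).
Δρ/ρ₀ = −αΔT + βΔS = -1.672 × 10⁻³ + 5.2725 × 10⁻³ = 3.6005 × 10⁻³, so Δρ ≈ 3.691 kg m⁻³.
N² = (g/ρ₀)·Δρ/Δz = g·(Δρ/ρ₀)/Δz = 9.8 × 3.6005 × 10⁻³ / 75 = 4.7047 × 10⁻⁴ s⁻².
N = √(4.7047 × 10⁻⁴) = 0.021690 rad s⁻¹ → T = 2π/N = 289.68 s = 4.8280 min ≈ 4.83 min.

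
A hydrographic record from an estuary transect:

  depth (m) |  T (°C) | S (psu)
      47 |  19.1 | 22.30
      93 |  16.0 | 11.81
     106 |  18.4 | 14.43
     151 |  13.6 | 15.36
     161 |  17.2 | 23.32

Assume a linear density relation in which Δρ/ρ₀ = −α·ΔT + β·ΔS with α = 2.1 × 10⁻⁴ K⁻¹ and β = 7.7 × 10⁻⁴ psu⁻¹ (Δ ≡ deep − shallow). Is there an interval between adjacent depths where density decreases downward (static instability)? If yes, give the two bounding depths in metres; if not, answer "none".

Evaluate Δρ/ρ₀ = −αΔT + βΔS across each adjacent pair:
  47–93 m: −αΔT+βΔS = −(2.1 × 10⁻⁴)(-3.1)+(7.7 × 10⁻⁴)(-10.49) = -7.4 × 10⁻³ → UNSTABLE
  93–106 m: −αΔT+βΔS = −(2.1 × 10⁻⁴)(+2.4)+(7.7 × 10⁻⁴)(+2.62) = 1.5 × 10⁻³ → stable
  106–151 m: −αΔT+βΔS = −(2.1 × 10⁻⁴)(-4.8)+(7.7 × 10⁻⁴)(+0.93) = 1.7 × 10⁻³ → stable
  151–161 m: −αΔT+βΔS = −(2.1 × 10⁻⁴)(+3.6)+(7.7 × 10⁻⁴)(+7.96) = 5.4 × 10⁻³ → stable
The 47–93 m interval has Δρ < 0: lighter water underlies denser water.

47–93 m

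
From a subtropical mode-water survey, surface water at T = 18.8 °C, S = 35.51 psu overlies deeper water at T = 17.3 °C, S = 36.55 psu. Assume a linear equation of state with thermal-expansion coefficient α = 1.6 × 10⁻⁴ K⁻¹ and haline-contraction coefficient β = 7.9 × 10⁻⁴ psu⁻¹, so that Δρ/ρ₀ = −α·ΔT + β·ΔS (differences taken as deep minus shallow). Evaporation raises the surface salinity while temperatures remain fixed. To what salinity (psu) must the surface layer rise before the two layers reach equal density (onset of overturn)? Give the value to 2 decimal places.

36.85 psu

Neutral buoyancy requires −α(T_deep − T_surf) + β(S_deep − S_surf′) = 0.
S_surf′ = S_deep − (α/β)·ΔT = 36.55 − (1.6 × 10⁻⁴/7.9 × 10⁻⁴)·(-1.5) = 36.8538 psu.
Increase required: 36.8538 − 35.51 = 1.3438 psu.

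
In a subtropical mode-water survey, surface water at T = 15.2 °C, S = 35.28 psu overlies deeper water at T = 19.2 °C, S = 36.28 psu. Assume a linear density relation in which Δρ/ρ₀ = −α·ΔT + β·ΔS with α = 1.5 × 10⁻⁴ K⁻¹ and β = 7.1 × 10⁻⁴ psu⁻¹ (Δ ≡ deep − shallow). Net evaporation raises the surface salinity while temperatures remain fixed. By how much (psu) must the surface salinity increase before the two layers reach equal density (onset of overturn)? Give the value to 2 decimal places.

0.15 psu

Neutral buoyancy requires −α(T_deep − T_surf) + β(S_deep − S_surf′) = 0.
S_surf′ = S_deep − (α/β)·ΔT = 36.28 − (1.5 × 10⁻⁴/7.1 × 10⁻⁴)·(+4.0) = 35.4349 psu.
Increase required: 35.4349 − 35.28 = 0.1549 psu.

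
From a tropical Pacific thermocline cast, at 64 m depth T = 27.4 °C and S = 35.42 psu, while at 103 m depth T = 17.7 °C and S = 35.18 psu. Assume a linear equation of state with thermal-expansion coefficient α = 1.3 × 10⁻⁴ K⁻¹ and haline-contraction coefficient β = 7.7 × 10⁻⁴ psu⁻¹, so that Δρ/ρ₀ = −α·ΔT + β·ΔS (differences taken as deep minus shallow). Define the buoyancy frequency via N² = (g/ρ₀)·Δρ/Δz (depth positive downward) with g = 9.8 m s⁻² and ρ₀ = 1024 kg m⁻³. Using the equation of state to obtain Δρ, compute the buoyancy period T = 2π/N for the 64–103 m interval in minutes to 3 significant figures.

6.37 min

ΔT = -9.7 K, ΔS = -0.24 psu (deep − shallow).
Δρ/ρ₀ = −αΔT + βΔS = 1.261 × 10⁻³ − 1.848 × 10⁻⁴ = 1.0762 × 10⁻³, so Δρ ≈ 1.102 kg m⁻³.
N² = (g/ρ₀)·Δρ/Δz = g·(Δρ/ρ₀)/Δz = 9.8 × 1.0762 × 10⁻³ / 39 = 2.7043 × 10⁻⁴ s⁻².
N = √(2.7043 × 10⁻⁴) = 0.016445 rad s⁻¹ → T = 2π/N = 382.07 s = 6.3678 min ≈ 6.37 min.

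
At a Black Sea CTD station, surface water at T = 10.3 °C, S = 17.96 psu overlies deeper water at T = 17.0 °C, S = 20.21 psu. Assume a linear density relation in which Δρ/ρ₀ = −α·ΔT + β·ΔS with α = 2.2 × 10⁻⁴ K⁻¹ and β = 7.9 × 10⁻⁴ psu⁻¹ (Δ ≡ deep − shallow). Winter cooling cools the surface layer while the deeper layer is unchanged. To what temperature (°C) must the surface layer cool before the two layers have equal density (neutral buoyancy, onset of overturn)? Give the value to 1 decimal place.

8.9 °C

Neutral buoyancy requires Δρ = 0, i.e. −α(T_deep − T_surf′) + β(S_deep − S_surf) = 0.
T_surf′ = T_deep − (β/α)·ΔS = 17.0 − (7.9 × 10⁻⁴/2.2 × 10⁻⁴)·(+2.25) = 8.920 °C.
Cooling required: 10.3 − (8.920) = 1.380 °C.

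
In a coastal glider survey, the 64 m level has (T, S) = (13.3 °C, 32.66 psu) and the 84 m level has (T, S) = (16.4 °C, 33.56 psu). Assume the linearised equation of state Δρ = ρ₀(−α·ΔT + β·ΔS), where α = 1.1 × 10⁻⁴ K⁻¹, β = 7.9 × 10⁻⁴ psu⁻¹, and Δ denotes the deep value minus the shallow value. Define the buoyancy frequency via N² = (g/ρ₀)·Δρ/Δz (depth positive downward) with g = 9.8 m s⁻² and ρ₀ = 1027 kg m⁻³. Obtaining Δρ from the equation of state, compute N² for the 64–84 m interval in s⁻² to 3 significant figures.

1.81 × 10⁻⁴ s⁻²

ΔT = +3.1 K, ΔS = +0.90 psu (deep − shallow).
Δρ/ρ₀ = −αΔT + βΔS = -3.41 × 10⁻⁴ + 7.11 × 10⁻⁴ = 3.70 × 10⁻⁴, so Δρ ≈ 0.3800 kg m⁻³.
N² = (g/ρ₀)·Δρ/Δz = g·(Δρ/ρ₀)/Δz = 9.8 × 3.70 × 10⁻⁴ / 20 = 1.8130 × 10⁻⁴ s⁻² ≈ 1.81 × 10⁻⁴ s⁻².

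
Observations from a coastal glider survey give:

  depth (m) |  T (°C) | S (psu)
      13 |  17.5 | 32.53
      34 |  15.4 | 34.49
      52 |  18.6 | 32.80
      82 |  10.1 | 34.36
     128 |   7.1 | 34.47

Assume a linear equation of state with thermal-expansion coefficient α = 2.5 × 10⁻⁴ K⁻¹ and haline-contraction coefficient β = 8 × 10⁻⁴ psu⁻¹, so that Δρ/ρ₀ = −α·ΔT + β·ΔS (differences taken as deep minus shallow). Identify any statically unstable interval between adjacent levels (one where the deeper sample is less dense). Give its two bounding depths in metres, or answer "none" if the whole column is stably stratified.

Evaluate Δρ/ρ₀ = −αΔT + βΔS across each adjacent pair:
  13–34 m: −αΔT+βΔS = −(2.5 × 10⁻⁴)(-2.1)+(8 × 10⁻⁴)(+1.96) = 2.1 × 10⁻³ → stable
  34–52 m: −αΔT+βΔS = −(2.5 × 10⁻⁴)(+3.2)+(8 × 10⁻⁴)(-1.69) = -2.2 × 10⁻³ → UNSTABLE
  52–82 m: −αΔT+βΔS = −(2.5 × 10⁻⁴)(-8.5)+(8 × 10⁻⁴)(+1.56) = 3.4 × 10⁻³ → stable
  82–128 m: −αΔT+βΔS = −(2.5 × 10⁻⁴)(-3.0)+(8 × 10⁻⁴)(+0.11) = 8.4 × 10⁻⁴ → stable
The 34–52 m interval has Δρ < 0: lighter water underlies denser water.

34–52 m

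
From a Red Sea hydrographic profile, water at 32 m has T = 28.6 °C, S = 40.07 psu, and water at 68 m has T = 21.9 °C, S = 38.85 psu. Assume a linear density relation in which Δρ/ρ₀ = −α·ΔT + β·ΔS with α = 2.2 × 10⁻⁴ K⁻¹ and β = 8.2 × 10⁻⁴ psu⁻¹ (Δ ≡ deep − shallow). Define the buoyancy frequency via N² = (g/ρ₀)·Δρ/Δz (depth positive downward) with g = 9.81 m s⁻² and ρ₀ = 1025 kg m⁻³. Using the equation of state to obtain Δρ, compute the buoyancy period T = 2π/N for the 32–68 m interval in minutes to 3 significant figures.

9.22 min

ΔT = -6.7 K, ΔS = -1.22 psu (deep − shallow).
Δρ/ρ₀ = −αΔT + βΔS = 1.474 × 10⁻³ − 1.0004 × 10⁻³ = 4.736 × 10⁻⁴, so Δρ ≈ 0.4854 kg m⁻³.
N² = (g/ρ₀)·Δρ/Δz = g·(Δρ/ρ₀)/Δz = 9.81 × 4.736 × 10⁻⁴ / 36 = 1.2906 × 10⁻⁴ s⁻².
N = √(1.2906 × 10⁻⁴) = 0.011360 rad s⁻¹ → T = 2π/N = 553.10 s = 9.2183 min ≈ 9.22 min.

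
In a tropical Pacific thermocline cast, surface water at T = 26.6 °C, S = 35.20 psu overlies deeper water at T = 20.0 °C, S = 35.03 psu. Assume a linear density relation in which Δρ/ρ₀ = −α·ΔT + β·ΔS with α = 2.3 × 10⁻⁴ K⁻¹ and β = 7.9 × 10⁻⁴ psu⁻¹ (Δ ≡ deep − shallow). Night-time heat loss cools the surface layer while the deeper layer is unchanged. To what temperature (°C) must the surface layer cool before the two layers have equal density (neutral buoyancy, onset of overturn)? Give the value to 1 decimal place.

20.6 °C

Neutral buoyancy requires Δρ = 0, i.e. −α(T_deep − T_surf′) + β(S_deep − S_surf) = 0.
T_surf′ = T_deep − (β/α)·ΔS = 20.0 − (7.9 × 10⁻⁴/2.3 × 10⁻⁴)·(-0.17) = 20.584 °C.
Cooling required: 26.6 − (20.584) = 6.016 °C.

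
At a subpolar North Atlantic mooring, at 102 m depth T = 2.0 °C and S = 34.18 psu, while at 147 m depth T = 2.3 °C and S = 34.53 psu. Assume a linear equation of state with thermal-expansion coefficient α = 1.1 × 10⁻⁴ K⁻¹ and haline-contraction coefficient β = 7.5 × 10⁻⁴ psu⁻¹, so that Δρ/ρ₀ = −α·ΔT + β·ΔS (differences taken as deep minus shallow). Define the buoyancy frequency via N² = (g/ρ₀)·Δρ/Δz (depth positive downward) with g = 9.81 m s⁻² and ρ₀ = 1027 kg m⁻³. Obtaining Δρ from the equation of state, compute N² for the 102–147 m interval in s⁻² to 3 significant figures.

5.00 × 10⁻⁵ s⁻²

ΔT = +0.3 K, ΔS = +0.35 psu (deep − shallow).
Δρ/ρ₀ = −αΔT + βΔS = -3.30 × 10⁻⁵ + 2.625 × 10⁻⁴ = 2.295 × 10⁻⁴, so Δρ ≈ 0.2357 kg m⁻³.
N² = (g/ρ₀)·Δρ/Δz = g·(Δρ/ρ₀)/Δz = 9.81 × 2.295 × 10⁻⁴ / 45 = 5.0031 × 10⁻⁵ s⁻² ≈ 5.00 × 10⁻⁵ s⁻².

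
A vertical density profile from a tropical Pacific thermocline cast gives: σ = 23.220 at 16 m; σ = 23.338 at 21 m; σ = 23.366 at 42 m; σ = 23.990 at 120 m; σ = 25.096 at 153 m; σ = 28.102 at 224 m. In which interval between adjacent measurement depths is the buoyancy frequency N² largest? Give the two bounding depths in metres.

Compute the density gradient over each adjacent pair:
  16–21 m: Δρ/Δz = 0.118/5 = 0.024 kg m⁻⁴
  21–42 m: Δρ/Δz = 0.028/21 = 1.3 × 10⁻³ kg m⁻⁴
  42–120 m: Δρ/Δz = 0.624/78 = 8.0 × 10⁻³ kg m⁻⁴
  120–153 m: Δρ/Δz = 1.106/33 = 0.034 kg m⁻⁴
  153–224 m: Δρ/Δz = 3.006/71 = 0.042 kg m⁻⁴
The largest gradient is in the 153–224 m interval — the pycnocline.

153–224 m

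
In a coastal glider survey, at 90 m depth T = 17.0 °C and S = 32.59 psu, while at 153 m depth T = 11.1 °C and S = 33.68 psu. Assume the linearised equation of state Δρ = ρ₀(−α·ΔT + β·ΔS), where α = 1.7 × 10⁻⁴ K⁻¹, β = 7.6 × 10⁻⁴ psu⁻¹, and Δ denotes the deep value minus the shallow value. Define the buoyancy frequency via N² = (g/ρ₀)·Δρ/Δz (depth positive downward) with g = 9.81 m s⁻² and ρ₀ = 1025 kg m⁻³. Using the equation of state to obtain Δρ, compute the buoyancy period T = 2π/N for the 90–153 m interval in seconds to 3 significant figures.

ΔT = -5.9 K, ΔS = +1.09 psu (deep − shallow).
Δρ/ρ₀ = −αΔT + βΔS = 1.003 × 10⁻³ + 8.284 × 10⁻⁴ = 1.8314 × 10⁻³, so Δρ ≈ 1.877 kg m⁻³.
N² = (g/ρ₀)·Δρ/Δz = g·(Δρ/ρ₀)/Δz = 9.81 × 1.8314 × 10⁻³ / 63 = 2.8518 × 10⁻⁴ s⁻².
N = √(2.8518 × 10⁻⁴) = 0.016887 rad s⁻¹ → T = 2π/N = 372.07 s ≈ 372 s.

372 s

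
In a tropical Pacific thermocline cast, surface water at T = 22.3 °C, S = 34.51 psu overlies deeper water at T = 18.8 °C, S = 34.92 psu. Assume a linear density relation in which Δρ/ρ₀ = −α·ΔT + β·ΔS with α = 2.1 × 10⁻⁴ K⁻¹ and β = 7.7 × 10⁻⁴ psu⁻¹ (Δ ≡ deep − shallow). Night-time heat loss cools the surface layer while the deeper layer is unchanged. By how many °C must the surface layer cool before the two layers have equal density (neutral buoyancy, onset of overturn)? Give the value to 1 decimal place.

5.0 °C

Neutral buoyancy requires Δρ = 0, i.e. −α(T_deep − T_surf′) + β(S_deep − S_surf) = 0.
T_surf′ = T_deep − (β/α)·ΔS = 18.8 − (7.7 × 10⁻⁴/2.1 × 10⁻⁴)·(+0.41) = 17.297 °C.
Cooling required: 22.3 − (17.297) = 5.003 °C.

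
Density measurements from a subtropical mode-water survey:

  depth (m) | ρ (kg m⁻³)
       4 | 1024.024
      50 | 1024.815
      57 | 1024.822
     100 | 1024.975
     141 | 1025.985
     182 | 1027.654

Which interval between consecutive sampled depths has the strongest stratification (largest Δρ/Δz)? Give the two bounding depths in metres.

Compute the density gradient over each adjacent pair:
  4–50 m: Δρ/Δz = 0.791/46 = 0.017 kg m⁻⁴
  50–57 m: Δρ/Δz = 0.007/7 = 1.0 × 10⁻³ kg m⁻⁴
  57–100 m: Δρ/Δz = 0.153/43 = 3.6 × 10⁻³ kg m⁻⁴
  100–141 m: Δρ/Δz = 1.010/41 = 0.025 kg m⁻⁴
  141–182 m: Δρ/Δz = 1.669/41 = 0.041 kg m⁻⁴
The largest gradient is in the 141–182 m interval — the pycnocline.

141–182 m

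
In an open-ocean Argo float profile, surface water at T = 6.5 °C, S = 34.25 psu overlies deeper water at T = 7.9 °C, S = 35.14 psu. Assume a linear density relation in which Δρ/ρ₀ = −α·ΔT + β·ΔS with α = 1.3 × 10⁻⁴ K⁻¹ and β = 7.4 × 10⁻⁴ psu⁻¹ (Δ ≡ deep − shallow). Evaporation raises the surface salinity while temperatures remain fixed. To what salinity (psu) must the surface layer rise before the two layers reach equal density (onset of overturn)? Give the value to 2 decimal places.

34.89 psu

Neutral buoyancy requires −α(T_deep − T_surf) + β(S_deep − S_surf′) = 0.
S_surf′ = S_deep − (α/β)·ΔT = 35.14 − (1.3 × 10⁻⁴/7.4 × 10⁻⁴)·(+1.4) = 34.8941 psu.
Increase required: 34.8941 − 34.25 = 0.6441 psu.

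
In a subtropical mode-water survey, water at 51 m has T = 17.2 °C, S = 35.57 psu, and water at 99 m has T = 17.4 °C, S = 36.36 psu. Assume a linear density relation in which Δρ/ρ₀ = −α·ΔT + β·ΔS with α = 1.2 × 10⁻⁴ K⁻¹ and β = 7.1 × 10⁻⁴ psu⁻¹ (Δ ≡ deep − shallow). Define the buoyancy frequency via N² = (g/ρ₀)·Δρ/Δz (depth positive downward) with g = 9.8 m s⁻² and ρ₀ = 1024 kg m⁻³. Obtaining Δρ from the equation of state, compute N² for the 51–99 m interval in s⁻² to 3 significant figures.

1.10 × 10⁻⁴ s⁻²

ΔT = +0.2 K, ΔS = +0.79 psu (deep − shallow).
Δρ/ρ₀ = −αΔT + βΔS = -2.40 × 10⁻⁵ + 5.609 × 10⁻⁴ = 5.369 × 10⁻⁴, so Δρ ≈ 0.5498 kg m⁻³.
N² = (g/ρ₀)·Δρ/Δz = g·(Δρ/ρ₀)/Δz = 9.8 × 5.369 × 10⁻⁴ / 48 = 1.0962 × 10⁻⁴ s⁻² ≈ 1.10 × 10⁻⁴ s⁻².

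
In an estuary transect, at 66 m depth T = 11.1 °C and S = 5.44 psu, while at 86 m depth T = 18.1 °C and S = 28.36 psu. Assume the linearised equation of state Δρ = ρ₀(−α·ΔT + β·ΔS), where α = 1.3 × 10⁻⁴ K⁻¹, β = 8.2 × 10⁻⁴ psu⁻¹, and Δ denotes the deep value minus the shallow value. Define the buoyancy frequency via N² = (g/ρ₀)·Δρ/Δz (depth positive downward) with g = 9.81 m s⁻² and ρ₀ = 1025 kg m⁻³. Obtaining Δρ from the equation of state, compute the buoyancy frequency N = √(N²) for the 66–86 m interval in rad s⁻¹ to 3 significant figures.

0.0937 rad s⁻¹

ΔT = +7.0 K, ΔS = +22.92 psu (deep − shallow).
Δρ/ρ₀ = −αΔT + βΔS = -9.10 × 10⁻⁴ + 0.0187944 = 0.0178844, so Δρ ≈ 18.33 kg m⁻³.
N² = (g/ρ₀)·Δρ/Δz = g·(Δρ/ρ₀)/Δz = 9.81 × 0.0178844 / 20 = 8.7723 × 10⁻³ s⁻².
N = √(8.7723 × 10⁻³) = 0.093661 rad s⁻¹ ≈ 0.0937 rad s⁻¹.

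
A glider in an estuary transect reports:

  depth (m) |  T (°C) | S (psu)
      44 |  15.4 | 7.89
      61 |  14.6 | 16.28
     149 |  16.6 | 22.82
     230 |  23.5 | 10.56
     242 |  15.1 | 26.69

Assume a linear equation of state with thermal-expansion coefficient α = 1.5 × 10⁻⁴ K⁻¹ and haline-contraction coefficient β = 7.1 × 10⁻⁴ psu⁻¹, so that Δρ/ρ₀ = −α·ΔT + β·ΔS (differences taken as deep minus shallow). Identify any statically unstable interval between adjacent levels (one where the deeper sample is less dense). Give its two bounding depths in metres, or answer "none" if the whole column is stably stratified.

149–230 m

Evaluate Δρ/ρ₀ = −αΔT + βΔS across each adjacent pair:
  44–61 m: −αΔT+βΔS = −(1.5 × 10⁻⁴)(-0.8)+(7.1 × 10⁻⁴)(+8.39) = 6.1 × 10⁻³ → stable
  61–149 m: −αΔT+βΔS = −(1.5 × 10⁻⁴)(+2.0)+(7.1 × 10⁻⁴)(+6.54) = 4.3 × 10⁻³ → stable
  149–230 m: −αΔT+βΔS = −(1.5 × 10⁻⁴)(+6.9)+(7.1 × 10⁻⁴)(-12.26) = -9.7 × 10⁻³ → UNSTABLE
  230–242 m: −αΔT+βΔS = −(1.5 × 10⁻⁴)(-8.4)+(7.1 × 10⁻⁴)(+16.13) = 0.013 → stable
The 149–230 m interval has Δρ < 0: lighter water underlies denser water.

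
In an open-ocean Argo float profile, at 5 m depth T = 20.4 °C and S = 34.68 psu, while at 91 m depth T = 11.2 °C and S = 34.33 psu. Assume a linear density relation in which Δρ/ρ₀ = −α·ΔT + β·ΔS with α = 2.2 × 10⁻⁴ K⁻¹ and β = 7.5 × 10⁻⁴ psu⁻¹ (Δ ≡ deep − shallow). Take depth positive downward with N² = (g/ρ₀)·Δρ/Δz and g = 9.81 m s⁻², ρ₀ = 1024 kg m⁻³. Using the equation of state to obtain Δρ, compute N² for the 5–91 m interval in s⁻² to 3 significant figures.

2.01 × 10⁻⁴ s⁻²

ΔT = -9.2 K, ΔS = -0.35 psu (deep − shallow).
Δρ/ρ₀ = −αΔT + βΔS = 2.024 × 10⁻³ − 2.625 × 10⁻⁴ = 1.7615 × 10⁻³, so Δρ ≈ 1.804 kg m⁻³.
N² = (g/ρ₀)·Δρ/Δz = g·(Δρ/ρ₀)/Δz = 9.81 × 1.7615 × 10⁻³ / 86 = 2.0093 × 10⁻⁴ s⁻² ≈ 2.01 × 10⁻⁴ s⁻².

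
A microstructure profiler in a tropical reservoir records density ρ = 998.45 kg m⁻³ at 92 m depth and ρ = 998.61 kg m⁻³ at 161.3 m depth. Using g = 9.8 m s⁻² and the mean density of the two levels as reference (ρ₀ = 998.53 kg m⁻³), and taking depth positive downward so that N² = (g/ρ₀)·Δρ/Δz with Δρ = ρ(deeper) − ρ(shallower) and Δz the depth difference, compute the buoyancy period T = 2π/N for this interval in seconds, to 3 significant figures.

Δρ = 998.61 − 998.45 = 0.16 kg m⁻³ over Δz = 161.3 − 92 = 69.3 m.
N² = (9.8/998.53) × (0.16/69.3) = 2.2660 × 10⁻⁵ s⁻².
N = √(2.2660 × 10⁻⁵) = 4.7603 × 10⁻³ rad s⁻¹, so T = 2π/N = 1.3199 × 10³ s ≈ 1.32 × 10³ s.

1.32 × 10³ s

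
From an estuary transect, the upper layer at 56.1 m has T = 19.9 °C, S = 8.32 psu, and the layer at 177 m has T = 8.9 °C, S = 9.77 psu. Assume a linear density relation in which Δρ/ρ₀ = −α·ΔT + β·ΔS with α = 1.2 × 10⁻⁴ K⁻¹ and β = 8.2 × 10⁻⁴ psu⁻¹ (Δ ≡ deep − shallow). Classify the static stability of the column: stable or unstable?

stable

ΔT = 8.9 − 19.9 = -11.0 K and ΔS = 9.77 − 8.32 = +1.45 psu (deep − shallow).
−αΔT = 1.32 × 10⁻³; βΔS = 1.189 × 10⁻³; sum Δρ/ρ₀ = 2.509 × 10⁻³.
Δρ/ρ₀ > 0, so Δρ > 0: deeper water is denser → statically stable.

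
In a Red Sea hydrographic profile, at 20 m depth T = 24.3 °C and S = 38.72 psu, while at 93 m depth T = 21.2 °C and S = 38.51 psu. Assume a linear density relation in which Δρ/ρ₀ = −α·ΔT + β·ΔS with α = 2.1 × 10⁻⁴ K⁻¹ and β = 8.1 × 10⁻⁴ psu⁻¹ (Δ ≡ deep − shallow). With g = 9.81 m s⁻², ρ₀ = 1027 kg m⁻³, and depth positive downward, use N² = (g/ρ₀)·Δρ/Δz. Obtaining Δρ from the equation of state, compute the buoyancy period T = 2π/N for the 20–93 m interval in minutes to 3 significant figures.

13.0 min

ΔT = -3.1 K, ΔS = -0.21 psu (deep − shallow).
Δρ/ρ₀ = −αΔT + βΔS = 6.51 × 10⁻⁴ − 1.701 × 10⁻⁴ = 4.809 × 10⁻⁴, so Δρ ≈ 0.4939 kg m⁻³.
N² = (g/ρ₀)·Δρ/Δz = g·(Δρ/ρ₀)/Δz = 9.81 × 4.809 × 10⁻⁴ / 73 = 6.4625 × 10⁻⁵ s⁻².
N = √(6.4625 × 10⁻⁵) = 8.0390 × 10⁻³ rad s⁻¹ → T = 2π/N = 781.59 s = 13.027 min ≈ 13.0 min.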